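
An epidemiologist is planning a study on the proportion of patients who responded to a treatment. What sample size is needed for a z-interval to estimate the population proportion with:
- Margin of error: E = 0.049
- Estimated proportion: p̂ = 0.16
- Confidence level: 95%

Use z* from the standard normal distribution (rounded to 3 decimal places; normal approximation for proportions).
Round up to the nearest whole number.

Using z* for proportion z-interval (normal approximation).

For 95% confidence, z* = 1.96 (from standard normal table)

Sample size formula for proportion z-interval: n = z*²p̂(1-p̂)/E²

n = 1.96² × 0.16 × 0.84 / 0.049²
  = 3.8416 × 0.1344 / 0.002401
  = 215.0400

Round up to the nearest whole number: n = 216

216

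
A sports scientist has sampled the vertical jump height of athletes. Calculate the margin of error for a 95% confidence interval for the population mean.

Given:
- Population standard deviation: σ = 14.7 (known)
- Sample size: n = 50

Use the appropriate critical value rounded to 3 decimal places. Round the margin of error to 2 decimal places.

The population standard deviation σ is known, so use the z-interval margin of error formula.

For 95% confidence, z* = 1.96 (from standard normal table)

Margin of error formula for z-interval: E = z* × σ/√n

E = 1.96 × 14.7/√50
  = 1.96 × 2.078894
  = 4.0746

Rounded to 2 decimal places:

4.07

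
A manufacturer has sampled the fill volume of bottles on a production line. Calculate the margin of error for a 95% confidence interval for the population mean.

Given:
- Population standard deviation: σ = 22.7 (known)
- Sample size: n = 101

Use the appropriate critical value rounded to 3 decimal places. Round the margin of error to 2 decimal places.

The population standard deviation σ is known, so use the z-interval margin of error formula.

For 95% confidence, z* = 1.96 (from standard normal table)

Margin of error formula for z-interval: E = z* × σ/√n

E = 1.96 × 22.7/√101
  = 1.96 × 2.258734
  = 4.4271

Rounded to 2 decimal places:

4.43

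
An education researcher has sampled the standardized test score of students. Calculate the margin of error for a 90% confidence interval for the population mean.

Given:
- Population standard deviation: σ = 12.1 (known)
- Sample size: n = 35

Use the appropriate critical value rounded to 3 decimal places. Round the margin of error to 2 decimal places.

The population standard deviation σ is known, so use the z-interval margin of error formula.

For 90% confidence, z* = 1.645 (from standard normal table)

Margin of error formula for z-interval: E = z* × σ/√n

E = 1.645 × 12.1/√35
  = 1.645 × 2.045273
  = 3.3645

Rounded to 2 decimal places:

3.36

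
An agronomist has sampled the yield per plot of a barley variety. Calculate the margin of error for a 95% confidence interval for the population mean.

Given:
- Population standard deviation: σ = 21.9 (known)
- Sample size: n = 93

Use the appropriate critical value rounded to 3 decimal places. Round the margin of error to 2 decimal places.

The population standard deviation σ is known, so use the z-interval margin of error formula.

For 95% confidence, z* = 1.96 (from standard normal table)

Margin of error formula for z-interval: E = z* × σ/√n

E = 1.96 × 21.9/√93
  = 1.96 × 2.270924
  = 4.4510

Rounded to 2 decimal places:

4.45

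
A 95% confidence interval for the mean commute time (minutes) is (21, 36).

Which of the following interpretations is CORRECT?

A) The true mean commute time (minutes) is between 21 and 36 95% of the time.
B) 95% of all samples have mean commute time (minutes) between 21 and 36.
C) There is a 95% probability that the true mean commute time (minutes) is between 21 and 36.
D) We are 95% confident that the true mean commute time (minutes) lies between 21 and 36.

A confidence interval represents our confidence in the procedure, not a probability statement about the parameter.

Key concept: If we repeated this sampling process many times and computed a 95% CI each time, about 95% of those intervals would contain the true population parameter.

For this specific interval (21, 36):
- Midpoint (point estimate): 28.5
- Margin of error: 7.5

The correct interpretation is the one stating confidence that the true parameter lies in the interval — option D.

D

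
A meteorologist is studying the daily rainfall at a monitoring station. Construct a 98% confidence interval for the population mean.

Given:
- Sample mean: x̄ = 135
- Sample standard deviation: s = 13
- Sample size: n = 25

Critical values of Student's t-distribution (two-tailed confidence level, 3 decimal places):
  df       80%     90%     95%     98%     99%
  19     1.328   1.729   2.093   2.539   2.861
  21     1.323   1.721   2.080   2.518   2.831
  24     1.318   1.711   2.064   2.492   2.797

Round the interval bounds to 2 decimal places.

The population standard deviation σ is unknown (only the sample standard deviation s is given), so use a t-interval with df = n - 1 = 25 - 1 = 24.

For 98% confidence with df = 24, t* = 2.492 (from t-table)

Standard error: SE = s/√n = 13/√25 = 2.600000

Margin of error: E = t* × SE = 2.492 × 2.600000 = 6.4792

T-interval: x̄ ± E = 135 ± 6.4792 = (128.5208, 141.4792)

Rounded to 2 decimal places:

(128.52, 141.48)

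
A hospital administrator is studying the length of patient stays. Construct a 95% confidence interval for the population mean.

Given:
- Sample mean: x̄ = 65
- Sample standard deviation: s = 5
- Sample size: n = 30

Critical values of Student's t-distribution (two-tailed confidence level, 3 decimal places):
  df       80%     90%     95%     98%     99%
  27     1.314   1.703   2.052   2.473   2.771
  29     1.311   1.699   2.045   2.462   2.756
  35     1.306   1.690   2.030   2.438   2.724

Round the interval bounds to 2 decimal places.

The population standard deviation σ is unknown (only the sample standard deviation s is given), so use a t-interval with df = n - 1 = 30 - 1 = 29.

For 95% confidence with df = 29, t* = 2.045 (from t-table)

Standard error: SE = s/√n = 5/√30 = 0.912871

Margin of error: E = t* × SE = 2.045 × 0.912871 = 1.8668

T-interval: x̄ ± E = 65 ± 1.8668 = (63.1332, 66.8668)

Rounded to 2 decimal places:

(63.13, 66.87)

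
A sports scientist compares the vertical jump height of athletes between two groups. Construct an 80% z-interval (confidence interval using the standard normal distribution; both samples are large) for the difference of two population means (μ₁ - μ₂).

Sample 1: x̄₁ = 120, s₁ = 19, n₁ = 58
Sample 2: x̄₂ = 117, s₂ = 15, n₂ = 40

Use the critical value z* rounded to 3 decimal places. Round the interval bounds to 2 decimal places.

Both samples are large (n₁ = 58 ≥ 30, n₂ = 40 ≥ 30), so a z-interval for the difference of means applies.

Point estimate: x̄₁ - x̄₂ = 120 - 117 = 3

Standard error: SE = √(s₁²/n₁ + s₂²/n₂)
= √(19²/58 + 15²/40)
= √(6.224138 + 5.625000)
= 3.442258

For 80% confidence, z* = 1.282 (from standard normal table)
Margin of error: E = z* × SE = 1.282 × 3.442258 = 4.4130

Z-interval: (x̄₁ - x̄₂) ± E = 3 ± 4.4130 = (-1.4130, 7.4130)

Rounded to 2 decimal places:

(-1.41, 7.41)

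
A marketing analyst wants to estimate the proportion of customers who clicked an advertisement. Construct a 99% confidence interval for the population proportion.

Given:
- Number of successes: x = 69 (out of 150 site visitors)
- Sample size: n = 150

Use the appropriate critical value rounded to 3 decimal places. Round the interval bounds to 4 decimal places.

Sample proportion: p̂ = 69/150 = 0.460000

Check conditions for normal approximation:
  np̂ = 69 ≥ 10 ✓
  n(1-p̂) = 81 ≥ 10 ✓

The sample is large enough, so use a z-interval (normal approximation) for the proportion.

For 99% confidence, z* = 2.576 (from standard normal table)

Standard error: SE = √(p̂(1-p̂)/n) = √(0.460000×0.540000/150) = 0.04069398

Margin of error: E = z* × SE = 2.576 × 0.04069398 = 0.104828

Z-interval: p̂ ± E = 0.460000 ± 0.104828 = (0.355172, 0.564828)

Rounded to 4 decimal places:

(0.3552, 0.5648)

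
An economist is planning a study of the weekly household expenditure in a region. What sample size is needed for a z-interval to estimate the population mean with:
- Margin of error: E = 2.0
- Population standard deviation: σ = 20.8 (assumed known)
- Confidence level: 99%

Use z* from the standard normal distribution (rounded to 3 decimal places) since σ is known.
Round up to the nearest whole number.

Using z* since population σ is known (z-interval formula).

For 99% confidence, z* = 2.576 (from standard normal table)

Sample size formula for z-interval: n = (z*σ/E)²

n = (2.576 × 20.8 / 2.0)²
  = (26.790400)²
  = 717.7255

Round up to the nearest whole number: n = 718

718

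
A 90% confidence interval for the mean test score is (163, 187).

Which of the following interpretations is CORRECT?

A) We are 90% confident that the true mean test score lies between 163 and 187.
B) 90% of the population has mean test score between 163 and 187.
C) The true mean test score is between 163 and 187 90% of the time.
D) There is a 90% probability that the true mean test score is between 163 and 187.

A confidence interval represents our confidence in the procedure, not a probability statement about the parameter.

Key concept: If we repeated this sampling process many times and computed a 90% CI each time, about 90% of those intervals would contain the true population parameter.

For this specific interval (163, 187):
- Midpoint (point estimate): 175
- Margin of error: 12

The correct interpretation is the one stating confidence that the true parameter lies in the interval — option A.

A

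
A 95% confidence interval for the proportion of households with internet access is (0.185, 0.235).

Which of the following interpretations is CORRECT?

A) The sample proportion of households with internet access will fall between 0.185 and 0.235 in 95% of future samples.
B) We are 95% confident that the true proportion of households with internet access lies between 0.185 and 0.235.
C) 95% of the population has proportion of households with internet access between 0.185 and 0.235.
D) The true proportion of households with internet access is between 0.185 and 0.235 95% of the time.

A confidence interval represents our confidence in the procedure, not a probability statement about the parameter.

Key concept: If we repeated this sampling process many times and computed a 95% CI each time, about 95% of those intervals would contain the true population parameter.

For this specific interval (0.185, 0.235):
- Midpoint (point estimate): 0.21
- Margin of error: 0.025

The correct interpretation is the one stating confidence that the true parameter lies in the interval — option B.

B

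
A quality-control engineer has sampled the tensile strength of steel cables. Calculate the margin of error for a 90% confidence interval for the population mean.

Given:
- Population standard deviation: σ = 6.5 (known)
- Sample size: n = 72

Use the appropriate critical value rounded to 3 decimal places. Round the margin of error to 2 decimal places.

The population standard deviation σ is known, so use the z-interval margin of error formula.

For 90% confidence, z* = 1.645 (from standard normal table)

Margin of error formula for z-interval: E = z* × σ/√n

E = 1.645 × 6.5/√72
  = 1.645 × 0.766032
  = 1.2601

Rounded to 2 decimal places:

1.26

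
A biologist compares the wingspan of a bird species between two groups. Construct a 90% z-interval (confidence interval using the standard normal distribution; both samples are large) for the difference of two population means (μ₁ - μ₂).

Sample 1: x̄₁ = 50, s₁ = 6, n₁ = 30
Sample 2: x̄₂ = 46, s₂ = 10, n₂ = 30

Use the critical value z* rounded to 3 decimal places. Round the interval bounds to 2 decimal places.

Both samples are large (n₁ = 30 ≥ 30, n₂ = 30 ≥ 30), so a z-interval for the difference of means applies.

Point estimate: x̄₁ - x̄₂ = 50 - 46 = 4

Standard error: SE = √(s₁²/n₁ + s₂²/n₂)
= √(6²/30 + 10²/30)
= √(1.200000 + 3.333333)
= 2.129163

For 90% confidence, z* = 1.645 (from standard normal table)
Margin of error: E = z* × SE = 1.645 × 2.129163 = 3.5025

Z-interval: (x̄₁ - x̄₂) ± E = 4 ± 3.5025 = (0.4975, 7.5025)

Rounded to 2 decimal places:

(0.50, 7.50)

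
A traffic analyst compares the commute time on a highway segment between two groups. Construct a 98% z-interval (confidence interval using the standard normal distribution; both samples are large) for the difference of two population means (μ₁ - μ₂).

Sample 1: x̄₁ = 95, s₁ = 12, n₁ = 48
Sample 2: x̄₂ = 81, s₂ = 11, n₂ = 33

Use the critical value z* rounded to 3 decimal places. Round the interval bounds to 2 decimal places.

Both samples are large (n₁ = 48 ≥ 30, n₂ = 33 ≥ 30), so a z-interval for the difference of means applies.

Point estimate: x̄₁ - x̄₂ = 95 - 81 = 14

Standard error: SE = √(s₁²/n₁ + s₂²/n₂)
= √(12²/48 + 11²/33)
= √(3.000000 + 3.666667)
= 2.581989

For 98% confidence, z* = 2.326 (from standard normal table)
Margin of error: E = z* × SE = 2.326 × 2.581989 = 6.0057

Z-interval: (x̄₁ - x̄₂) ± E = 14 ± 6.0057 = (7.9943, 20.0057)

Rounded to 2 decimal places:

(7.99, 20.01)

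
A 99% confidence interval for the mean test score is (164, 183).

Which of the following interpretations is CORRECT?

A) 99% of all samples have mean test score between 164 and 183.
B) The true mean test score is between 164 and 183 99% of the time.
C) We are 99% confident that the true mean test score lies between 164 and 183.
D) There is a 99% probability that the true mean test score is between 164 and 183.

A confidence interval represents our confidence in the procedure, not a probability statement about the parameter.

Key concept: If we repeated this sampling process many times and computed a 99% CI each time, about 99% of those intervals would contain the true population parameter.

For this specific interval (164, 183):
- Midpoint (point estimate): 173.5
- Margin of error: 9.5

The correct interpretation is the one stating confidence that the true parameter lies in the interval — option C.

C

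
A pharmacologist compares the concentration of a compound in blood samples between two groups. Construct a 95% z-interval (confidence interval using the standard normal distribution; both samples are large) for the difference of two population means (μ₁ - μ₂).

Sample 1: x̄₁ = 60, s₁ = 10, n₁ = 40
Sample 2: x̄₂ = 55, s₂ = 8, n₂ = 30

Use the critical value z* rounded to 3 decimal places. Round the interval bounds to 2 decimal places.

Both samples are large (n₁ = 40 ≥ 30, n₂ = 30 ≥ 30), so a z-interval for the difference of means applies.

Point estimate: x̄₁ - x̄₂ = 60 - 55 = 5

Standard error: SE = √(s₁²/n₁ + s₂²/n₂)
= √(10²/40 + 8²/30)
= √(2.500000 + 2.133333)
= 2.152518

For 95% confidence, z* = 1.96 (from standard normal table)
Margin of error: E = z* × SE = 1.96 × 2.152518 = 4.2189

Z-interval: (x̄₁ - x̄₂) ± E = 5 ± 4.2189 = (0.7811, 9.2189)

Rounded to 2 decimal places:

(0.78, 9.22)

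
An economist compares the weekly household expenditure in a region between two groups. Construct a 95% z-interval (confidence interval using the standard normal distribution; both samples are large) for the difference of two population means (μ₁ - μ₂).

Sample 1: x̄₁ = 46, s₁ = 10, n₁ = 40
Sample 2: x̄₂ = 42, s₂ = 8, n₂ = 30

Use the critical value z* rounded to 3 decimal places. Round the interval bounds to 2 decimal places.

Both samples are large (n₁ = 40 ≥ 30, n₂ = 30 ≥ 30), so a z-interval for the difference of means applies.

Point estimate: x̄₁ - x̄₂ = 46 - 42 = 4

Standard error: SE = √(s₁²/n₁ + s₂²/n₂)
= √(10²/40 + 8²/30)
= √(2.500000 + 2.133333)
= 2.152518

For 95% confidence, z* = 1.96 (from standard normal table)
Margin of error: E = z* × SE = 1.96 × 2.152518 = 4.2189

Z-interval: (x̄₁ - x̄₂) ± E = 4 ± 4.2189 = (-0.2189, 8.2189)

Rounded to 2 decimal places:

(-0.22, 8.22)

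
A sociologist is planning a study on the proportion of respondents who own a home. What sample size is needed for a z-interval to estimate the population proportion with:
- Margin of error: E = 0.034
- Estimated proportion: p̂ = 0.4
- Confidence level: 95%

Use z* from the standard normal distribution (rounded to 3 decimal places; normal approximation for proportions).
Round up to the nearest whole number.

Using z* for proportion z-interval (normal approximation).

For 95% confidence, z* = 1.96 (from standard normal table)

Sample size formula for proportion z-interval: n = z*²p̂(1-p̂)/E²

n = 1.96² × 0.4 × 0.6 / 0.034²
  = 3.8416 × 0.24 / 0.001156
  = 797.5640

Round up to the nearest whole number: n = 798

798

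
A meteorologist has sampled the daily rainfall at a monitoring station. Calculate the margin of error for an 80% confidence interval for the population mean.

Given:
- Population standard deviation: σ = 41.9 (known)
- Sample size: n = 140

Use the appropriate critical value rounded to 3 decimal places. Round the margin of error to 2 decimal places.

The population standard deviation σ is known, so use the z-interval margin of error formula.

For 80% confidence, z* = 1.282 (from standard normal table)

Margin of error formula for z-interval: E = z* × σ/√n

E = 1.282 × 41.9/√140
  = 1.282 × 3.541196
  = 4.5398

Rounded to 2 decimal places:

4.54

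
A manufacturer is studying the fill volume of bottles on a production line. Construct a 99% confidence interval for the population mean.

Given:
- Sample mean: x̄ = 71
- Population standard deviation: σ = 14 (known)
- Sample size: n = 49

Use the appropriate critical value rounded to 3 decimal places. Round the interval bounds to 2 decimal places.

The population standard deviation σ is known, so use a z-interval (standard normal critical value).

For 99% confidence, z* = 2.576 (from standard normal table)

Standard error: SE = σ/√n = 14/√49 = 2.000000

Margin of error: E = z* × SE = 2.576 × 2.000000 = 5.1520

Z-interval: x̄ ± E = 71 ± 5.1520 = (65.8480, 76.1520)

Rounded to 2 decimal places:

(65.85, 76.15)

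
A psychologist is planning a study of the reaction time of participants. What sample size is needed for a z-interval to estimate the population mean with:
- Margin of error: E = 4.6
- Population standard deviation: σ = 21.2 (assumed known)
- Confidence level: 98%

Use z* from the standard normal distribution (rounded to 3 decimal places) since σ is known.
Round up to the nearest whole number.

Using z* since population σ is known (z-interval formula).

For 98% confidence, z* = 2.326 (from standard normal table)

Sample size formula for z-interval: n = (z*σ/E)²

n = (2.326 × 21.2 / 4.6)²
  = (10.719826)²
  = 114.9147

Round up to the nearest whole number: n = 115

115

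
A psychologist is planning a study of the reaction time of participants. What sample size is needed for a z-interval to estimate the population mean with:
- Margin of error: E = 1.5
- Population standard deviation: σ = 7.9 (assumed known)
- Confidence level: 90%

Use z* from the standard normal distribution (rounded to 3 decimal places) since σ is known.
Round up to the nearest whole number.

Using z* since population σ is known (z-interval formula).

For 90% confidence, z* = 1.645 (from standard normal table)

Sample size formula for z-interval: n = (z*σ/E)²

n = (1.645 × 7.9 / 1.5)²
  = (8.663667)²
  = 75.0591

Round up to the nearest whole number: n = 76

76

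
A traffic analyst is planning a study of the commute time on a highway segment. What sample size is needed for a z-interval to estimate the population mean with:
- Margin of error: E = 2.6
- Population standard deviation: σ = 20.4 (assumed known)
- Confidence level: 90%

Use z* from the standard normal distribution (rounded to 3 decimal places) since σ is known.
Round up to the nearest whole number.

Using z* since population σ is known (z-interval formula).

For 90% confidence, z* = 1.645 (from standard normal table)

Sample size formula for z-interval: n = (z*σ/E)²

n = (1.645 × 20.4 / 2.6)²
  = (12.906923)²
  = 166.5887

Round up to the nearest whole number: n = 167

167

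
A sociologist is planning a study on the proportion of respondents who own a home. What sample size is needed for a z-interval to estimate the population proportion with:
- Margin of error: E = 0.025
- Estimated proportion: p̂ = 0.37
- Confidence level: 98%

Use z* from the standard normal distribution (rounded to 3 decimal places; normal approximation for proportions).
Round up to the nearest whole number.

Using z* for proportion z-interval (normal approximation).

For 98% confidence, z* = 2.326 (from standard normal table)

Sample size formula for proportion z-interval: n = z*²p̂(1-p̂)/E²

n = 2.326² × 0.37 × 0.63 / 0.025²
  = 5.410276 × 0.2331 / 0.000625
  = 2017.8165

Round up to the nearest whole number: n = 2018

2018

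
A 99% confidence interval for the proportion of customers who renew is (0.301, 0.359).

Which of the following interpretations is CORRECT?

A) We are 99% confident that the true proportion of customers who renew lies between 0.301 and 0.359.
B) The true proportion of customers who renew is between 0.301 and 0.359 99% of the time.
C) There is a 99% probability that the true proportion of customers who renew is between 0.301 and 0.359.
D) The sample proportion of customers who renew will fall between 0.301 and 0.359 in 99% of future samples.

A confidence interval represents our confidence in the procedure, not a probability statement about the parameter.

Key concept: If we repeated this sampling process many times and computed a 99% CI each time, about 99% of those intervals would contain the true population parameter.

For this specific interval (0.301, 0.359):
- Midpoint (point estimate): 0.33
- Margin of error: 0.029

The correct interpretation is the one stating confidence that the true parameter lies in the interval — option A.

A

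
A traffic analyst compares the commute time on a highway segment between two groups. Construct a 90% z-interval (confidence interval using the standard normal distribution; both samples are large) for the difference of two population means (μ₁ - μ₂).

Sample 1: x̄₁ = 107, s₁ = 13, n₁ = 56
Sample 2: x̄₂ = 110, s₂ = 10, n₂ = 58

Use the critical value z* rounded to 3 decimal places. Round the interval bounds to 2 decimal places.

Both samples are large (n₁ = 56 ≥ 30, n₂ = 58 ≥ 30), so a z-interval for the difference of means applies.

Point estimate: x̄₁ - x̄₂ = 107 - 110 = -3

Standard error: SE = √(s₁²/n₁ + s₂²/n₂)
= √(13²/56 + 10²/58)
= √(3.017857 + 1.724138)
= 2.177612

For 90% confidence, z* = 1.645 (from standard normal table)
Margin of error: E = z* × SE = 1.645 × 2.177612 = 3.5822

Z-interval: (x̄₁ - x̄₂) ± E = -3 ± 3.5822 = (-6.5822, 0.5822)

Rounded to 2 decimal places:

(-6.58, 0.58)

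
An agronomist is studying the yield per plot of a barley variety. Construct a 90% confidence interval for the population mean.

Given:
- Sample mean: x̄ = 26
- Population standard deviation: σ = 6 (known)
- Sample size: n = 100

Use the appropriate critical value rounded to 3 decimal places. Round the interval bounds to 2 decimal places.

The population standard deviation σ is known, so use a z-interval (standard normal critical value).

For 90% confidence, z* = 1.645 (from standard normal table)

Standard error: SE = σ/√n = 6/√100 = 0.600000

Margin of error: E = z* × SE = 1.645 × 0.600000 = 0.9870

Z-interval: x̄ ± E = 26 ± 0.9870 = (25.0130, 26.9870)

Rounded to 2 decimal places:

(25.01, 26.99)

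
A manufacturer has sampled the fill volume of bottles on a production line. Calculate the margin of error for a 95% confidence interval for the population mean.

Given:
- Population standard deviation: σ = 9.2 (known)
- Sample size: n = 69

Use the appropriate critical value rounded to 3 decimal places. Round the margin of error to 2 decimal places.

The population standard deviation σ is known, so use the z-interval margin of error formula.

For 95% confidence, z* = 1.96 (from standard normal table)

Margin of error formula for z-interval: E = z* × σ/√n

E = 1.96 × 9.2/√69
  = 1.96 × 1.107550
  = 2.1708

Rounded to 2 decimal places:

2.17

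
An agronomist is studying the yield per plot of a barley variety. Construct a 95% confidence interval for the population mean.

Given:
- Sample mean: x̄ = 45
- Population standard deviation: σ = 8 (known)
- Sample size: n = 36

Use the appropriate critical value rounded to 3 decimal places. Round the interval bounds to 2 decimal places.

The population standard deviation σ is known, so use a z-interval (standard normal critical value).

For 95% confidence, z* = 1.96 (from standard normal table)

Standard error: SE = σ/√n = 8/√36 = 1.333333

Margin of error: E = z* × SE = 1.96 × 1.333333 = 2.6133

Z-interval: x̄ ± E = 45 ± 2.6133 = (42.3867, 47.6133)

Rounded to 2 decimal places:

(42.39, 47.61)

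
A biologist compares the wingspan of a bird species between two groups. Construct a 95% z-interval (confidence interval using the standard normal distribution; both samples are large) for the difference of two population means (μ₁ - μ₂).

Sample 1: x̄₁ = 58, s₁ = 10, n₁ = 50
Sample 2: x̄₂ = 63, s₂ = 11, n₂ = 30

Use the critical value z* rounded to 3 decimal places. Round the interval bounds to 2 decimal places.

Both samples are large (n₁ = 50 ≥ 30, n₂ = 30 ≥ 30), so a z-interval for the difference of means applies.

Point estimate: x̄₁ - x̄₂ = 58 - 63 = -5

Standard error: SE = √(s₁²/n₁ + s₂²/n₂)
= √(10²/50 + 11²/30)
= √(2.000000 + 4.033333)
= 2.456284

For 95% confidence, z* = 1.96 (from standard normal table)
Margin of error: E = z* × SE = 1.96 × 2.456284 = 4.8143

Z-interval: (x̄₁ - x̄₂) ± E = -5 ± 4.8143 = (-9.8143, -0.1857)

Rounded to 2 decimal places:

(-9.81, -0.19)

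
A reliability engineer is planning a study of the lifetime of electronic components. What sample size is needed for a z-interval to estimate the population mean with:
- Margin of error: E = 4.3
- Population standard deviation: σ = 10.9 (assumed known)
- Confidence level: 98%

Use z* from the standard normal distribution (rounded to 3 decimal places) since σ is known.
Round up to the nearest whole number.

Using z* since population σ is known (z-interval formula).

For 98% confidence, z* = 2.326 (from standard normal table)

Sample size formula for z-interval: n = (z*σ/E)²

n = (2.326 × 10.9 / 4.3)²
  = (5.896140)²
  = 34.7645

Round up to the nearest whole number: n = 35

35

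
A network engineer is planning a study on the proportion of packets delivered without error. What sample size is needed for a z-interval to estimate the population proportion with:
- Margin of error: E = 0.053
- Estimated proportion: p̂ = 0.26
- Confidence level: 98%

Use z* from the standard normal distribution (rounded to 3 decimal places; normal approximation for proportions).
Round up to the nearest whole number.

Using z* for proportion z-interval (normal approximation).

For 98% confidence, z* = 2.326 (from standard normal table)

Sample size formula for proportion z-interval: n = z*²p̂(1-p̂)/E²

n = 2.326² × 0.26 × 0.74 / 0.053²
  = 5.410276 × 0.1924 / 0.002809
  = 370.5721

Round up to the nearest whole number: n = 371

371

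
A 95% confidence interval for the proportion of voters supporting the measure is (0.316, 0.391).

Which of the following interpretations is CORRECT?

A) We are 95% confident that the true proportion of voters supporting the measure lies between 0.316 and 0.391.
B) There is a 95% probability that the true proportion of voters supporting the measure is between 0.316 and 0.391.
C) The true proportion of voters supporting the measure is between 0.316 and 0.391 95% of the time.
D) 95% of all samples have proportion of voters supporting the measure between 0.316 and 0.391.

A confidence interval represents our confidence in the procedure, not a probability statement about the parameter.

Key concept: If we repeated this sampling process many times and computed a 95% CI each time, about 95% of those intervals would contain the true population parameter.

For this specific interval (0.316, 0.391):
- Midpoint (point estimate): 0.3535
- Margin of error: 0.0375

The correct interpretation is the one stating confidence that the true parameter lies in the interval — option A.

A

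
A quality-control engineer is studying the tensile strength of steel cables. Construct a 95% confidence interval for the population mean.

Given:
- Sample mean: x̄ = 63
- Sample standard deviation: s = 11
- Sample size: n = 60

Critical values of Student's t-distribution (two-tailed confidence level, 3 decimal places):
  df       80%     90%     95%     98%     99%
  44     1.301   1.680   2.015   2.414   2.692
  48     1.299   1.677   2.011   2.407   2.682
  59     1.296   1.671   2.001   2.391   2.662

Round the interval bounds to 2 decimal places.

The population standard deviation σ is unknown (only the sample standard deviation s is given), so use a t-interval with df = n - 1 = 60 - 1 = 59.

For 95% confidence with df = 59, t* = 2.001 (from t-table)

Standard error: SE = s/√n = 11/√60 = 1.420094

Margin of error: E = t* × SE = 2.001 × 1.420094 = 2.8416

T-interval: x̄ ± E = 63 ± 2.8416 = (60.1584, 65.8416)

Rounded to 2 decimal places:

(60.16, 65.84)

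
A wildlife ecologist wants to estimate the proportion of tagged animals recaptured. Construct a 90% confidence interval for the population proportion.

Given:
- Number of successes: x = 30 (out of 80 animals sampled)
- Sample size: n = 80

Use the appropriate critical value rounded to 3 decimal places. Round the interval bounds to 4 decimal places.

Sample proportion: p̂ = 30/80 = 0.375000

Check conditions for normal approximation:
  np̂ = 30 ≥ 10 ✓
  n(1-p̂) = 50 ≥ 10 ✓

The sample is large enough, so use a z-interval (normal approximation) for the proportion.

For 90% confidence, z* = 1.645 (from standard normal table)

Standard error: SE = √(p̂(1-p̂)/n) = √(0.375000×0.625000/80) = 0.05412659

Margin of error: E = z* × SE = 1.645 × 0.05412659 = 0.089038

Z-interval: p̂ ± E = 0.375000 ± 0.089038 = (0.285962, 0.464038)

Rounded to 4 decimal places:

(0.2860, 0.4640)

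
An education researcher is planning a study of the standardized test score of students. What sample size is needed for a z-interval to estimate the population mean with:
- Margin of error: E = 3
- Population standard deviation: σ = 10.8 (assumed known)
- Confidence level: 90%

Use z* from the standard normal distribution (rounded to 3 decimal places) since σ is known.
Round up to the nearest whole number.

Using z* since population σ is known (z-interval formula).

For 90% confidence, z* = 1.645 (from standard normal table)

Sample size formula for z-interval: n = (z*σ/E)²

n = (1.645 × 10.8 / 3)²
  = (5.922000)²
  = 35.0701

Round up to the nearest whole number: n = 36

36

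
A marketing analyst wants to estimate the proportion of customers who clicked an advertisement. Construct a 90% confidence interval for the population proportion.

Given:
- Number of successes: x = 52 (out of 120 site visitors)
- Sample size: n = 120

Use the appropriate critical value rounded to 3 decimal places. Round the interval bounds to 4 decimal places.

Sample proportion: p̂ = 52/120 = 0.433333

Check conditions for normal approximation:
  np̂ = 52 ≥ 10 ✓
  n(1-p̂) = 68 ≥ 10 ✓

The sample is large enough, so use a z-interval (normal approximation) for the proportion.

For 90% confidence, z* = 1.645 (from standard normal table)

Standard error: SE = √(p̂(1-p̂)/n) = √(0.433333×0.566667/120) = 0.04523601

Margin of error: E = z* × SE = 1.645 × 0.04523601 = 0.074413

Z-interval: p̂ ± E = 0.433333 ± 0.074413 = (0.358920, 0.507747)

Rounded to 4 decimal places:

(0.3589, 0.5077)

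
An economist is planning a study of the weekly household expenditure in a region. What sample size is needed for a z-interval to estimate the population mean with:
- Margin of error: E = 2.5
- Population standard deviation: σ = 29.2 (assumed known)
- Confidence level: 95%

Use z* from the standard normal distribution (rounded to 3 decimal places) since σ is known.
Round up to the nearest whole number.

Using z* since population σ is known (z-interval formula).

For 95% confidence, z* = 1.96 (from standard normal table)

Sample size formula for z-interval: n = (z*σ/E)²

n = (1.96 × 29.2 / 2.5)²
  = (22.892800)²
  = 524.0803

Round up to the nearest whole number: n = 525

525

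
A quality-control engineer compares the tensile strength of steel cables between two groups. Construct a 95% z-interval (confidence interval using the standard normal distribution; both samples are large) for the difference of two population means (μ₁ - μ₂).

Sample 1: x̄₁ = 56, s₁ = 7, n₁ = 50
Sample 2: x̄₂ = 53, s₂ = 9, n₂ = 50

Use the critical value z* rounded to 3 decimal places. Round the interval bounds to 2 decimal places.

Both samples are large (n₁ = 50 ≥ 30, n₂ = 50 ≥ 30), so a z-interval for the difference of means applies.

Point estimate: x̄₁ - x̄₂ = 56 - 53 = 3

Standard error: SE = √(s₁²/n₁ + s₂²/n₂)
= √(7²/50 + 9²/50)
= √(0.980000 + 1.620000)
= 1.612452

For 95% confidence, z* = 1.96 (from standard normal table)
Margin of error: E = z* × SE = 1.96 × 1.612452 = 3.1604

Z-interval: (x̄₁ - x̄₂) ± E = 3 ± 3.1604 = (-0.1604, 6.1604)

Rounded to 2 decimal places:

(-0.16, 6.16)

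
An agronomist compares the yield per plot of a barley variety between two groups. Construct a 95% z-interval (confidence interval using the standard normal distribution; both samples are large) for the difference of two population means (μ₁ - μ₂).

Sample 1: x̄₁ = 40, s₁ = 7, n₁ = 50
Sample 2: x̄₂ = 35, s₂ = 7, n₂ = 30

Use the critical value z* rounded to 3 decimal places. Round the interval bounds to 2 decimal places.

Both samples are large (n₁ = 50 ≥ 30, n₂ = 30 ≥ 30), so a z-interval for the difference of means applies.

Point estimate: x̄₁ - x̄₂ = 40 - 35 = 5

Standard error: SE = √(s₁²/n₁ + s₂²/n₂)
= √(7²/50 + 7²/30)
= √(0.980000 + 1.633333)
= 1.616581

For 95% confidence, z* = 1.96 (from standard normal table)
Margin of error: E = z* × SE = 1.96 × 1.616581 = 3.1685

Z-interval: (x̄₁ - x̄₂) ± E = 5 ± 3.1685 = (1.8315, 8.1685)

Rounded to 2 decimal places:

(1.83, 8.17)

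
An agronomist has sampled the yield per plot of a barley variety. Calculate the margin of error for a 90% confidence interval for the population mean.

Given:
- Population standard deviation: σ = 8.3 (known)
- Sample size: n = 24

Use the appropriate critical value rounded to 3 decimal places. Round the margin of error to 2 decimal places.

The population standard deviation σ is known, so use the z-interval margin of error formula.

For 90% confidence, z* = 1.645 (from standard normal table)

Margin of error formula for z-interval: E = z* × σ/√n

E = 1.645 × 8.3/√24
  = 1.645 × 1.694230
  = 2.7870

Rounded to 2 decimal places:

2.79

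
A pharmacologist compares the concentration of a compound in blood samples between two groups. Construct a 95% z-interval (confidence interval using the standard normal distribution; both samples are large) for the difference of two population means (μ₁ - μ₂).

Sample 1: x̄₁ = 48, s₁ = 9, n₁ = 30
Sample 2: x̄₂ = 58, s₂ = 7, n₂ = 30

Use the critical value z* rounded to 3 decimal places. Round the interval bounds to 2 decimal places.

Both samples are large (n₁ = 30 ≥ 30, n₂ = 30 ≥ 30), so a z-interval for the difference of means applies.

Point estimate: x̄₁ - x̄₂ = 48 - 58 = -10

Standard error: SE = √(s₁²/n₁ + s₂²/n₂)
= √(9²/30 + 7²/30)
= √(2.700000 + 1.633333)
= 2.081666

For 95% confidence, z* = 1.96 (from standard normal table)
Margin of error: E = z* × SE = 1.96 × 2.081666 = 4.0801

Z-interval: (x̄₁ - x̄₂) ± E = -10 ± 4.0801 = (-14.0801, -5.9199)

Rounded to 2 decimal places:

(-14.08, -5.92)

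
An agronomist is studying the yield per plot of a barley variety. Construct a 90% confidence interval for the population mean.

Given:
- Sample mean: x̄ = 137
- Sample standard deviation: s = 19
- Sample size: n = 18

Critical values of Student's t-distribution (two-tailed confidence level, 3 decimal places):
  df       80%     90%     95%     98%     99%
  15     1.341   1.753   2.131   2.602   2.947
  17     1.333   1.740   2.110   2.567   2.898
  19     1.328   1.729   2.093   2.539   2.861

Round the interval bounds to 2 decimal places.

The population standard deviation σ is unknown (only the sample standard deviation s is given), so use a t-interval with df = n - 1 = 18 - 1 = 17.

For 90% confidence with df = 17, t* = 1.740 (from t-table)

Standard error: SE = s/√n = 19/√18 = 4.478343

Margin of error: E = t* × SE = 1.740 × 4.478343 = 7.7923

T-interval: x̄ ± E = 137 ± 7.7923 = (129.2077, 144.7923)

Rounded to 2 decimal places:

(129.21, 144.79)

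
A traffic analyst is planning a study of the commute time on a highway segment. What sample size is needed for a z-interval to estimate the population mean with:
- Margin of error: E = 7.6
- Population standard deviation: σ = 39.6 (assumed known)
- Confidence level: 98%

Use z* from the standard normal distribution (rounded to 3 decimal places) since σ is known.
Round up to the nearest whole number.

Using z* since population σ is known (z-interval formula).

For 98% confidence, z* = 2.326 (from standard normal table)

Sample size formula for z-interval: n = (z*σ/E)²

n = (2.326 × 39.6 / 7.6)²
  = (12.119684)²
  = 146.8867

Round up to the nearest whole number: n = 147

147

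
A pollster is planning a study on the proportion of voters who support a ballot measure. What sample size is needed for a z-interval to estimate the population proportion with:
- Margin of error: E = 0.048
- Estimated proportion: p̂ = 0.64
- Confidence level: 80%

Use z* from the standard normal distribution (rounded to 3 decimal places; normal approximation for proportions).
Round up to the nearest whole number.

Using z* for proportion z-interval (normal approximation).

For 80% confidence, z* = 1.282 (from standard normal table)

Sample size formula for proportion z-interval: n = z*²p̂(1-p̂)/E²

n = 1.282² × 0.64 × 0.36 / 0.048²
  = 1.643524 × 0.2304 / 0.002304
  = 164.3524

Round up to the nearest whole number: n = 165

165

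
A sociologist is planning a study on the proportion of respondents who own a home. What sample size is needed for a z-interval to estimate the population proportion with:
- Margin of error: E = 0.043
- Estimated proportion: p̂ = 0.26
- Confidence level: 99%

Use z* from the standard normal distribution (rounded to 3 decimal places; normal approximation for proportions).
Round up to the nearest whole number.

Using z* for proportion z-interval (normal approximation).

For 99% confidence, z* = 2.576 (from standard normal table)

Sample size formula for proportion z-interval: n = z*²p̂(1-p̂)/E²

n = 2.576² × 0.26 × 0.74 / 0.043²
  = 6.635776 × 0.1924 / 0.001849
  = 690.4939

Round up to the nearest whole number: n = 691

691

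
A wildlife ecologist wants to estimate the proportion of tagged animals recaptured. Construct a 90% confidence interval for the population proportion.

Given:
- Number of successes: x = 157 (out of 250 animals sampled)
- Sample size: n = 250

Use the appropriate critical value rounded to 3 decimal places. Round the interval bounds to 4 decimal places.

Sample proportion: p̂ = 157/250 = 0.628000

Check conditions for normal approximation:
  np̂ = 157 ≥ 10 ✓
  n(1-p̂) = 93 ≥ 10 ✓

The sample is large enough, so use a z-interval (normal approximation) for the proportion.

For 90% confidence, z* = 1.645 (from standard normal table)

Standard error: SE = √(p̂(1-p̂)/n) = √(0.628000×0.372000/250) = 0.03056900

Margin of error: E = z* × SE = 1.645 × 0.03056900 = 0.050286

Z-interval: p̂ ± E = 0.628000 ± 0.050286 = (0.577714, 0.678286)

Rounded to 4 decimal places:

(0.5777, 0.6783)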